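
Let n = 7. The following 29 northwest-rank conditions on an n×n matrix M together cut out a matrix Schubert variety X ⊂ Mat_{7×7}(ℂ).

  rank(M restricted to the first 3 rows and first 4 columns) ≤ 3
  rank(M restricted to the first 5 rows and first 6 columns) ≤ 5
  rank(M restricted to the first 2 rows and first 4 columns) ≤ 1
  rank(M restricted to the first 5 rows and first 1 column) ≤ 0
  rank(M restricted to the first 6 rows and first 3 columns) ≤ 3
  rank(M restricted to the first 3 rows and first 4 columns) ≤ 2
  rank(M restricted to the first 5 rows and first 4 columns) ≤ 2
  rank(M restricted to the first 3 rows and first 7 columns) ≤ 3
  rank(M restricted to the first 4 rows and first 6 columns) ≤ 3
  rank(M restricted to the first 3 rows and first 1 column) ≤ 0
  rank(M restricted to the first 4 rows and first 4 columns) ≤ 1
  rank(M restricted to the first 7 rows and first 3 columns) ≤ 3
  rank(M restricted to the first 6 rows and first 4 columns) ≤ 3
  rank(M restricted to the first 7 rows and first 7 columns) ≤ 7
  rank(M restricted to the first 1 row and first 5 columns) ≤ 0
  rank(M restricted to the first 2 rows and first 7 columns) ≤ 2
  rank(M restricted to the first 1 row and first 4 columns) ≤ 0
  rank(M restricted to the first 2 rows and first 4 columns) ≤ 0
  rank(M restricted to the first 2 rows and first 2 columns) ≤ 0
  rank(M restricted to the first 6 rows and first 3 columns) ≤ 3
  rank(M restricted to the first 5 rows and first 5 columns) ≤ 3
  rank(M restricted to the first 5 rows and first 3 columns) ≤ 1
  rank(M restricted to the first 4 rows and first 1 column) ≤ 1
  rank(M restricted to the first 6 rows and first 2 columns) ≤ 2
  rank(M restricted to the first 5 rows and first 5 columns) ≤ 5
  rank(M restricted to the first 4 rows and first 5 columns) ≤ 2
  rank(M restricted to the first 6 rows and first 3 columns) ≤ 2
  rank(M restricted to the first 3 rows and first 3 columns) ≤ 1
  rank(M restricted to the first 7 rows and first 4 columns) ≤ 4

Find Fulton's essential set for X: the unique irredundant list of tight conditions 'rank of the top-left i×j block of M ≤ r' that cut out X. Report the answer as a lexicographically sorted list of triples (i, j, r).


Propagating the 29 rank bounds to every northwest block:

  R[1]: 0  0  0  0  0  1  1
  R[2]: 0  0  0  0  1  2  2
  R[3]: 0  1  1  1  2  3  3
  R[4]: 0  1  1  1  2  3  4
  R[5]: 0  1  1  2  3  4  5
  R[6]: 1  2  2  3  4  5  6
  R[7]: 1  2  3  4  5  6  7

second differences of R give the permutation w = (6, 5, 2, 7, 4, 1, 3).

5 SE-corners of the 15-cell Rothe diagram give Ess(w):

[(1, 5, 0), (2, 4, 0), (4, 4, 1), (5, 1, 0), (5, 3, 1)]


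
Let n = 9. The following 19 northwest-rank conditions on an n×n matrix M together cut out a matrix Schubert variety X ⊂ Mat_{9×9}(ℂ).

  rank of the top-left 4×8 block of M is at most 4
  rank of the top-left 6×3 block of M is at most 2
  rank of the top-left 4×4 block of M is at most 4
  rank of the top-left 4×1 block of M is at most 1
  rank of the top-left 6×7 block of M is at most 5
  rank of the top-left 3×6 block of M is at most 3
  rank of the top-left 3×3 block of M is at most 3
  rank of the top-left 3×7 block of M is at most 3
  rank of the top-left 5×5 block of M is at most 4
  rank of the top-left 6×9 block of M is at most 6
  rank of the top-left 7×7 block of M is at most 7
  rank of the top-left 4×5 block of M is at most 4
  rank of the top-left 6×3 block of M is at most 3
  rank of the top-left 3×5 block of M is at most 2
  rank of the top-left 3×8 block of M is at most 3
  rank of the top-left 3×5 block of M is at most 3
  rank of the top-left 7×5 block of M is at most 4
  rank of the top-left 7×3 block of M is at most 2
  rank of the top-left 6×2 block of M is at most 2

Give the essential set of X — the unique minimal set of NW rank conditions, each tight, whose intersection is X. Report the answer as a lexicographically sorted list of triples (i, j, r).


Reconstructing r_w from the 19 given conditions:

  1 1 1 1 1 1 1 1 1
  1 2 2 2 2 2 2 2 2
  1 2 2 2 2 3 3 3 3
  1 2 2 3 3 4 4 4 4
  1 2 2 3 4 5 5 5 5
  1 2 2 3 4 5 5 6 6
  1 2 2 3 4 5 6 7 7
  1 2 3 4 5 6 7 8 8
  1 2 3 4 5 6 7 8 9

giving w = (1, 2, 6, 4, 5, 8, 7, 3, 9) via Δ²R.

3 SE-corners of the 8-cell Rothe diagram give Ess(w):

[(3, 5, 2), (6, 7, 5), (7, 3, 2)]


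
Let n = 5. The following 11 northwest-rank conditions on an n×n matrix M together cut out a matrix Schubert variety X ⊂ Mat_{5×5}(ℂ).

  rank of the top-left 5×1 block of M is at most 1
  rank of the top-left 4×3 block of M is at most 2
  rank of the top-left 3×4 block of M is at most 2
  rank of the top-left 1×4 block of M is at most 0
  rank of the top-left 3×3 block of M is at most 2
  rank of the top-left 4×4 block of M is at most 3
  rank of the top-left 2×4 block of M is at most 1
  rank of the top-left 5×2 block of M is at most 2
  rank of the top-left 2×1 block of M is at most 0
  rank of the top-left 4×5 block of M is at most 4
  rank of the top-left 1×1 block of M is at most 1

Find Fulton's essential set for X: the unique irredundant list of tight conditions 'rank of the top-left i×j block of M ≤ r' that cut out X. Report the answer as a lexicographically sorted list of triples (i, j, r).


Recovering R(i,j) via the rank-extension bound from the 11 conditions:

  i=1: 0 0 0 0 1
  i=2: 0 1 1 1 2
  i=3: 1 2 2 2 3
  i=4: 1 2 2 3 4
  i=5: 1 2 3 4 5

the unique w with this rank table is (5, 2, 1, 4, 3).

|D(w)|=6, |Ess(w)|=3:

[(1, 4, 0), (2, 1, 0), (4, 3, 2)]


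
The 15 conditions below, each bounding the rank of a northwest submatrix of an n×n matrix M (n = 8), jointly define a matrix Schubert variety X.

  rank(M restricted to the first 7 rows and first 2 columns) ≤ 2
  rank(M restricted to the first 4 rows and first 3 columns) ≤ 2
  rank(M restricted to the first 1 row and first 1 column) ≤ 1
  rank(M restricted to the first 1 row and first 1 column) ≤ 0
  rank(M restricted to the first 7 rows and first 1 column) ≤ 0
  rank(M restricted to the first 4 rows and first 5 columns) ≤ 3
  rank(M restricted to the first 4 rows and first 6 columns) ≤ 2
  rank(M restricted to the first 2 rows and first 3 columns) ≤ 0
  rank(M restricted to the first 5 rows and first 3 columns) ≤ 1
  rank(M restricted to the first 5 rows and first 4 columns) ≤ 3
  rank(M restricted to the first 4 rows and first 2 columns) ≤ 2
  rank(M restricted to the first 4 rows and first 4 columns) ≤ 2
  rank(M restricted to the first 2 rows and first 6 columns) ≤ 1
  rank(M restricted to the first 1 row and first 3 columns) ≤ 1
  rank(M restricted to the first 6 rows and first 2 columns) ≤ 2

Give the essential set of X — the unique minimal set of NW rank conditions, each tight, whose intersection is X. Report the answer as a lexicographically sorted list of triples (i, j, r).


Recovering R(i,j) via the rank-extension bound from the 15 conditions:

  row 1: 0  0  0  1  1  1  1  1
  row 2: 0  0  0  1  1  1  2  2
  row 3: 0  1  1  2  2  2  3  3
  row 4: 0  1  1  2  2  2  3  4
  row 5: 0  1  1  2  3  3  4  5
  row 6: 0  1  2  3  4  4  5  6
  row 7: 0  1  2  3  4  5  6  7
  row 8: 1  2  3  4  5  6  7  8

so w = (4, 7, 2, 8, 5, 3, 6, 1).

Rothe diagram D(w) (17 cells), 5 SE-corners (essential conditions):

[(2, 3, 0), (2, 6, 1), (4, 6, 2), (5, 3, 1), (7, 1, 0)]


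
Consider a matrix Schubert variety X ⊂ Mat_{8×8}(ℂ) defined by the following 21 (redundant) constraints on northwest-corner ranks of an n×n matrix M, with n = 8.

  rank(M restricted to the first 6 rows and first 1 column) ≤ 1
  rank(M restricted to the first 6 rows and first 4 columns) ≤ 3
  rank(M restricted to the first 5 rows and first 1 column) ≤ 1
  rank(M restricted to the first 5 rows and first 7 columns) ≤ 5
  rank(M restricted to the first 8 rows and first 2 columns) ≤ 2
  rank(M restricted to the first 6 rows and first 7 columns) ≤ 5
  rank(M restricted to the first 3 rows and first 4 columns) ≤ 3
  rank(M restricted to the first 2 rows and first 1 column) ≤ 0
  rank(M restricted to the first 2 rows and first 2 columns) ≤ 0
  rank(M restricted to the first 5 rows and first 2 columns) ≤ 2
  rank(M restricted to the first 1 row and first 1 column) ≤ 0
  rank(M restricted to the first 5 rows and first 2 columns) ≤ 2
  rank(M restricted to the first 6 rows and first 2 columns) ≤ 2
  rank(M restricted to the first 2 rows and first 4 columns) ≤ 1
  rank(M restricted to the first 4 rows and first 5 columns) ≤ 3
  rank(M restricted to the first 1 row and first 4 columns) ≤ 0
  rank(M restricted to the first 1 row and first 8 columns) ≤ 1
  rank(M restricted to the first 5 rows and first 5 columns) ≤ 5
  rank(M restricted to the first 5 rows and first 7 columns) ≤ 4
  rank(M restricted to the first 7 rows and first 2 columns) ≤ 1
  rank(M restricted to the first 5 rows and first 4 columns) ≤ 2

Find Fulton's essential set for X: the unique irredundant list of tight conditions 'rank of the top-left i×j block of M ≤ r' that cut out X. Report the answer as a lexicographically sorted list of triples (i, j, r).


The tightest implied rank at each (i,j), from the 21 conditions:

  0 | 0 | 0 | 0 | 1 | 1 | 1 | 1
  0 | 0 | 1 | 1 | 2 | 2 | 2 | 2
  1 | 1 | 2 | 2 | 3 | 3 | 3 | 3
  1 | 1 | 2 | 2 | 3 | 4 | 4 | 4
  1 | 1 | 2 | 2 | 3 | 4 | 4 | 5
  1 | 1 | 2 | 3 | 4 | 5 | 5 | 6
  1 | 1 | 2 | 3 | 4 | 5 | 6 | 7
  1 | 2 | 3 | 4 | 5 | 6 | 7 | 8

giving w = (5, 3, 1, 6, 8, 4, 7, 2) via Δ²R.

|D(w)|=13, |Ess(w)|=5:

[(1, 4, 0), (2, 2, 0), (5, 4, 2), (5, 7, 4), (7, 2, 1)]


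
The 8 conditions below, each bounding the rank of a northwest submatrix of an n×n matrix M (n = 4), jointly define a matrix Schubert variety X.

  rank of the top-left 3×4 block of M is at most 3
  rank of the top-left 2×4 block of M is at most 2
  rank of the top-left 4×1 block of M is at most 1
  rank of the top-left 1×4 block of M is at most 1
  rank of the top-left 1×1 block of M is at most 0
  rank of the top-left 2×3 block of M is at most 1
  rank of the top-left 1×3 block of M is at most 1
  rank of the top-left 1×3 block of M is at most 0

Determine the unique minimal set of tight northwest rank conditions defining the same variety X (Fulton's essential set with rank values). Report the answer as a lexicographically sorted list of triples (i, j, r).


Computing R[i][j] = min implied NW-rank bound (n=4, 8 conditions):

  0 | 0 | 0 | 1
  1 | 1 | 1 | 2
  1 | 2 | 2 | 3
  1 | 2 | 3 | 4

hence w(1..4) = (4, 1, 2, 3).

|D(w)|=3, |Ess(w)|=1:

[(1, 3, 0)]


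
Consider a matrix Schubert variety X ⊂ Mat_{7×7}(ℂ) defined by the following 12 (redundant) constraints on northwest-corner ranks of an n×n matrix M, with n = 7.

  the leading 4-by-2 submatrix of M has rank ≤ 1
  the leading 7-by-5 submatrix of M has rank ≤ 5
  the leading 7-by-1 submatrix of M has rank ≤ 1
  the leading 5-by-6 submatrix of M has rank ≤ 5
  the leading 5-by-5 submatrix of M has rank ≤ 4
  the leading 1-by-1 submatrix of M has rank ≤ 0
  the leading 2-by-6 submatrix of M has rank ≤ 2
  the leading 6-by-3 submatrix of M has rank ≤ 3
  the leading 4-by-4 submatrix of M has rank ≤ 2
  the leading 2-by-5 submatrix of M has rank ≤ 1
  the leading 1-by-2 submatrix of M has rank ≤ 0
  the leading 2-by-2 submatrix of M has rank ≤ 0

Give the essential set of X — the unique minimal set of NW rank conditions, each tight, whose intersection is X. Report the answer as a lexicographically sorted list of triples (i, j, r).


The tightest implied rank at each (i,j), from the 12 conditions:

  row 1: 0 | 0 | 1 | 1 | 1 | 1 | 1
  row 2: 0 | 0 | 1 | 1 | 1 | 2 | 2
  row 3: 1 | 1 | 2 | 2 | 2 | 3 | 3
  row 4: 1 | 1 | 2 | 2 | 3 | 4 | 4
  row 5: 1 | 2 | 3 | 3 | 4 | 5 | 5
  row 6: 1 | 2 | 3 | 4 | 5 | 6 | 6
  row 7: 1 | 2 | 3 | 4 | 5 | 6 | 7

so w = (3, 6, 1, 5, 2, 4, 7).

ℓ(w)=8; the 4 essential cells (i,j,r):

[(2, 2, 0), (2, 5, 1), (4, 2, 1), (4, 4, 2)]


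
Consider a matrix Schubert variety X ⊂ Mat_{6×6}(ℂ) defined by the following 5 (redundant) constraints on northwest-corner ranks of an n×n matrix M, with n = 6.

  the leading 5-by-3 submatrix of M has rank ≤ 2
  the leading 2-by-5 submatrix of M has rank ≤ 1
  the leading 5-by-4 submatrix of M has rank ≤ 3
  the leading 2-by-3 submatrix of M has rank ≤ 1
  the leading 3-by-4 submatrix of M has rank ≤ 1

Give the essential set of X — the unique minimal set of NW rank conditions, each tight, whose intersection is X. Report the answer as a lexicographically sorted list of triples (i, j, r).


Propagating the 5 rank bounds to every northwest block:

  1 1 1 1 1 1
  1 1 1 1 1 2
  1 1 1 1 2 3
  1 2 2 2 3 4
  1 2 2 3 4 5
  1 2 3 4 5 6

second differences of R give the permutation w = (1, 6, 5, 2, 4, 3).

Fulton essential set (3 of the 8 Rothe cells):

[(2, 5, 1), (3, 4, 1), (5, 3, 2)]


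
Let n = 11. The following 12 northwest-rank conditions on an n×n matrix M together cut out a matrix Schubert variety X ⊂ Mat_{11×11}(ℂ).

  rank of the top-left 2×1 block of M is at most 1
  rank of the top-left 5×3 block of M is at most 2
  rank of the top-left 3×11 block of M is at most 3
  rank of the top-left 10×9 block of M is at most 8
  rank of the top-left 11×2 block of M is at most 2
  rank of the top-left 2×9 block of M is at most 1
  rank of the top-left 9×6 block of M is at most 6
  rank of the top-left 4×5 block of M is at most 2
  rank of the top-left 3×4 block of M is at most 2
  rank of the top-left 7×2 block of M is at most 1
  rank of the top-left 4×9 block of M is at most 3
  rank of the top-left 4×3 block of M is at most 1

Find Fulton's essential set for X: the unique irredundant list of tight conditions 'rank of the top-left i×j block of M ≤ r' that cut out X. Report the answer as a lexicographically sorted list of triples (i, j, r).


Recovering R(i,j) via the rank-extension bound from the 12 conditions:

  row 1: 1  1  1  1  1  1  1  1  1  1  1
  row 2: 1  1  1  1  1  1  1  1  1  2  2
  row 3: 1  1  1  2  2  2  2  2  2  3  3
  row 4: 1  1  1  2  2  3  3  3  3  4  4
  row 5: 1  1  2  3  3  4  4  4  4  5  5
  row 6: 1  1  2  3  4  5  5  5  5  6  6
  row 7: 1  1  2  3  4  5  6  6  6  7  7
  row 8: 1  2  3  4  5  6  7  7  7  8  8
  row 9: 1  2  3  4  5  6  7  8  8  9  9
  row 10: 1  2  3  4  5  6  7  8  8  9  10
  row 11: 1  2  3  4  5  6  7  8  9  10  11

second differences of R give the permutation w = (1, 10, 4, 6, 3, 5, 7, 2, 8, 11, 9).

5 SE-corners of the 17-cell Rothe diagram give Ess(w):

[(2, 9, 1), (4, 3, 1), (4, 5, 2), (7, 2, 1), (10, 9, 8)]


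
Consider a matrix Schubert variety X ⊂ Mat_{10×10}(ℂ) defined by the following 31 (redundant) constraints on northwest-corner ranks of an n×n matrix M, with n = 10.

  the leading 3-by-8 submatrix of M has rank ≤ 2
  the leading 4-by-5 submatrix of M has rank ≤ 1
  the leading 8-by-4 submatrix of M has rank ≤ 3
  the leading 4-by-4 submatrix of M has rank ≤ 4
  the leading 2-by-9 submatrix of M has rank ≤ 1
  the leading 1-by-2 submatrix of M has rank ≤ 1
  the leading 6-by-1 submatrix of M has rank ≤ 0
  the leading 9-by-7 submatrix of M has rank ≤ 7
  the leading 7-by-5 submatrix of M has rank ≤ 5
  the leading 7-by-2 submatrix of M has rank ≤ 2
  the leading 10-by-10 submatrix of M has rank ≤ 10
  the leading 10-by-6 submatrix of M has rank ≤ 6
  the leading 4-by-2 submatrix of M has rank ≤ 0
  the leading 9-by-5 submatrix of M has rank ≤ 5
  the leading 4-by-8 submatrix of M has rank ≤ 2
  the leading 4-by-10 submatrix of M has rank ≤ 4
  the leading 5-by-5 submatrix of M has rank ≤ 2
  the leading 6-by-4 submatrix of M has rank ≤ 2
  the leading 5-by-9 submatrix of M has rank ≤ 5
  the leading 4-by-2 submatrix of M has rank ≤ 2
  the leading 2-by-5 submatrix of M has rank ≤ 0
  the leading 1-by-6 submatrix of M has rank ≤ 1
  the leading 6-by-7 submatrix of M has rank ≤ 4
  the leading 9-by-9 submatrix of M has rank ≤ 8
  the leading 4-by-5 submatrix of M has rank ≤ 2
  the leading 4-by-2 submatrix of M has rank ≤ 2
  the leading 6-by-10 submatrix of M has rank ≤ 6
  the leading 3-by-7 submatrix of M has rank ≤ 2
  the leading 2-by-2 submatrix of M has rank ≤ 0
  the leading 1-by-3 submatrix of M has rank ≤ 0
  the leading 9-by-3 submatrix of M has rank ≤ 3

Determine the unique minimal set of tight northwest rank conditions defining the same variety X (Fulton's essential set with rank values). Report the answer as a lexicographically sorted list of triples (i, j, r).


Recovering R(i,j) via the rank-extension bound from the 31 conditions:

  R[1]: 0  0  0  0  0  1  1  1  1  1
  R[2]: 0  0  0  0  0  1  1  1  1  2
  R[3]: 0  0  1  1  1  2  2  2  2  3
  R[4]: 0  0  1  1  1  2  2  2  3  4
  R[5]: 0  1  2  2  2  3  3  3  4  5
  R[6]: 0  1  2  2  3  4  4  4  5  6
  R[7]: 1  2  3  3  4  5  5  5  6  7
  R[8]: 1  2  3  3  4  5  6  6  7  8
  R[9]: 1  2  3  4  5  6  7  7  8  9
  R[10]: 1  2  3  4  5  6  7  8  9  10

so w = (6, 10, 3, 9, 2, 5, 1, 7, 4, 8).

8 SE-corners of the 25-cell Rothe diagram give Ess(w):

[(2, 5, 0), (2, 9, 1), (4, 2, 0), (4, 5, 1), (4, 8, 2), (6, 1, 0), (6, 4, 2), (8, 4, 3)]


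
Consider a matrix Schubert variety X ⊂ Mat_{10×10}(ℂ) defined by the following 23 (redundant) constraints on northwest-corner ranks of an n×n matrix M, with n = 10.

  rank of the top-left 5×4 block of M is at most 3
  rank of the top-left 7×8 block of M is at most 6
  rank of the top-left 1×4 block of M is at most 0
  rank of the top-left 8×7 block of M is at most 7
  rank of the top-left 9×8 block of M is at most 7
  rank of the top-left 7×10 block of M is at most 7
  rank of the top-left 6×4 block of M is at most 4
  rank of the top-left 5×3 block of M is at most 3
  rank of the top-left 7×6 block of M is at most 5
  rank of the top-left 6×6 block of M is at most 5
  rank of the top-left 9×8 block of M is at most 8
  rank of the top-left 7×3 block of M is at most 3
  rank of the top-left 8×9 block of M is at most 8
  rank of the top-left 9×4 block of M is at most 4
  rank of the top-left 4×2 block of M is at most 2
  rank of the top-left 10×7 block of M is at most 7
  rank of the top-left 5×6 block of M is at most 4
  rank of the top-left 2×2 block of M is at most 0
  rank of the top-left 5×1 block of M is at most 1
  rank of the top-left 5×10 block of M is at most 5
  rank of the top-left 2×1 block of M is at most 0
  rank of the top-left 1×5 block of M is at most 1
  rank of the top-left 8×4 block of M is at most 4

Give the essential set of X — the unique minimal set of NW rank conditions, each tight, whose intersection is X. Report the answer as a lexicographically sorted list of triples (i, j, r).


Reconstructing r_w from the 23 given conditions:

  row 1: 0  0  0  0  1  1  1  1  1  1
  row 2: 0  0  1  1  2  2  2  2  2  2
  row 3: 1  1  2  2  3  3  3  3  3  3
  row 4: 1  2  3  3  4  4  4  4  4  4
  row 5: 1  2  3  3  4  4  5  5  5  5
  row 6: 1  2  3  4  5  5  6  6  6  6
  row 7: 1  2  3  4  5  5  6  6  7  7
  row 8: 1  2  3  4  5  6  7  7  8  8
  row 9: 1  2  3  4  5  6  7  7  8  9
  row 10: 1  2  3  4  5  6  7  8  9  10

the unique w with this rank table is (5, 3, 1, 2, 7, 4, 9, 6, 10, 8).

Fulton essential set (7 of the 11 Rothe cells):

[(1, 4, 0), (2, 2, 0), (5, 4, 3), (5, 6, 4), (7, 6, 5), (7, 8, 6), (9, 8, 7)]


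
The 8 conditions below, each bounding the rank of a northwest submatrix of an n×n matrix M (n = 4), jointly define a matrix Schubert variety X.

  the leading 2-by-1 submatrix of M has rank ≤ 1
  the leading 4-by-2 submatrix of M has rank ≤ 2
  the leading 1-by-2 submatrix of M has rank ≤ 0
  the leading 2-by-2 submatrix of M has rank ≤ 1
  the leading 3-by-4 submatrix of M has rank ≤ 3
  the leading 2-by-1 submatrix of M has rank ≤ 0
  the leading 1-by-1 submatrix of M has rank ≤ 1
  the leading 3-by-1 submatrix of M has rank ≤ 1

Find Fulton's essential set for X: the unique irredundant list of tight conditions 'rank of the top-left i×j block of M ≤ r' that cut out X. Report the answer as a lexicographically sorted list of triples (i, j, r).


Computing R[i][j] = min implied NW-rank bound (n=4, 8 conditions):

  row 1: 0  0  1  1
  row 2: 0  1  2  2
  row 3: 1  2  3  3
  row 4: 1  2  3  4

the unique w with this rank table is (3, 2, 1, 4).

ℓ(w)=3; the 2 essential cells (i,j,r):

[(1, 2, 0), (2, 1, 0)]


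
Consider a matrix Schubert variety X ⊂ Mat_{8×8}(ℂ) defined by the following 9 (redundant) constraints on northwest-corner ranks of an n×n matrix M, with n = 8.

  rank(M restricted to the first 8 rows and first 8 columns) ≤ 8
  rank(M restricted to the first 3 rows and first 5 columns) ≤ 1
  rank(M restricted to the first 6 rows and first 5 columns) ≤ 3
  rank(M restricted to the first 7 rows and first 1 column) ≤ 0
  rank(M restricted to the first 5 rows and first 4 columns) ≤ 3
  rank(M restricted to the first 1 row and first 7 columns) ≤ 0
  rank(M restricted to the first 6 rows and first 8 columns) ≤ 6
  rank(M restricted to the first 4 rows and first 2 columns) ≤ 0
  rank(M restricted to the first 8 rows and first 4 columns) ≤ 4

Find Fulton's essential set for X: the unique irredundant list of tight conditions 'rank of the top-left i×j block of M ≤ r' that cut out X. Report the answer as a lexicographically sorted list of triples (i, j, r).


Computing R[i][j] = min implied NW-rank bound (n=8, 9 conditions):

  0 0 0 0 0 0 0 1
  0 0 1 1 1 1 1 2
  0 0 1 1 1 2 2 3
  0 0 1 2 2 3 3 4
  0 1 2 3 3 4 4 5
  0 1 2 3 3 4 5 6
  0 1 2 3 4 5 6 7
  1 2 3 4 5 6 7 8

so w = (8, 3, 6, 4, 2, 7, 5, 1).

|D(w)|=19, |Ess(w)|=5:

[(1, 7, 0), (3, 5, 1), (4, 2, 0), (6, 5, 3), (7, 1, 0)]


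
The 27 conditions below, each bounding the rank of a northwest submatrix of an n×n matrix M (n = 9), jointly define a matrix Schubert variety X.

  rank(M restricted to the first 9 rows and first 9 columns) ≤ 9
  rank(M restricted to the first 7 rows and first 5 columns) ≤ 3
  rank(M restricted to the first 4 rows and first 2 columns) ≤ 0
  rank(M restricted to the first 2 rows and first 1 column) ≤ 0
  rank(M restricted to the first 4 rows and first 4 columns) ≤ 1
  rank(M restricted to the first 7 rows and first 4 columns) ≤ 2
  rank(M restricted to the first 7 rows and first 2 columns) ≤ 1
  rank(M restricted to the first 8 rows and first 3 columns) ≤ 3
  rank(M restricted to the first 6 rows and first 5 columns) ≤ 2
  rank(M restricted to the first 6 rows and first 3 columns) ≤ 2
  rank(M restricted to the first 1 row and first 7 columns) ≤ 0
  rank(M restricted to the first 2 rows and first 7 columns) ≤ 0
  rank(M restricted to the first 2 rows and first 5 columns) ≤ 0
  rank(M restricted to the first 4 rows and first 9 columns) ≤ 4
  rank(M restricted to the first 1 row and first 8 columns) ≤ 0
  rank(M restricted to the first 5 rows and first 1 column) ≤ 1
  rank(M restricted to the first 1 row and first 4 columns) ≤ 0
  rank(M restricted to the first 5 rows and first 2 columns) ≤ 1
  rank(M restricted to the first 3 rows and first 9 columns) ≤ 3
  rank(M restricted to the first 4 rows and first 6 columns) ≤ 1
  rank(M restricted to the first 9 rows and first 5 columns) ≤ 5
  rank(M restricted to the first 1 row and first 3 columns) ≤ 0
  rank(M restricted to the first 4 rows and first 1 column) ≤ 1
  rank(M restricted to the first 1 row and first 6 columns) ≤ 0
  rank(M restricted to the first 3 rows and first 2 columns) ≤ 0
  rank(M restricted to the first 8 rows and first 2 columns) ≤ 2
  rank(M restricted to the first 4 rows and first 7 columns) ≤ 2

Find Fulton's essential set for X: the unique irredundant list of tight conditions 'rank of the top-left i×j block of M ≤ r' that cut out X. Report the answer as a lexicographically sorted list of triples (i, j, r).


Rank table r_w(9×9) implied by the 27 constraints:

  row 1: 0 0 0 0 0 0 0 0 1
  row 2: 0 0 0 0 0 0 0 1 2
  row 3: 0 0 1 1 1 1 1 2 3
  row 4: 0 0 1 1 1 1 2 3 4
  row 5: 1 1 2 2 2 2 3 4 5
  row 6: 1 1 2 2 2 3 4 5 6
  row 7: 1 1 2 2 3 4 5 6 7
  row 8: 1 2 3 3 4 5 6 7 8
  row 9: 1 2 3 4 5 6 7 8 9

second differences of R give the permutation w = (9, 8, 3, 7, 1, 6, 5, 2, 4).

|D(w)|=27, |Ess(w)|=7:

[(1, 8, 0), (2, 7, 0), (4, 2, 0), (4, 6, 1), (6, 5, 2), (7, 2, 1), (7, 4, 2)]


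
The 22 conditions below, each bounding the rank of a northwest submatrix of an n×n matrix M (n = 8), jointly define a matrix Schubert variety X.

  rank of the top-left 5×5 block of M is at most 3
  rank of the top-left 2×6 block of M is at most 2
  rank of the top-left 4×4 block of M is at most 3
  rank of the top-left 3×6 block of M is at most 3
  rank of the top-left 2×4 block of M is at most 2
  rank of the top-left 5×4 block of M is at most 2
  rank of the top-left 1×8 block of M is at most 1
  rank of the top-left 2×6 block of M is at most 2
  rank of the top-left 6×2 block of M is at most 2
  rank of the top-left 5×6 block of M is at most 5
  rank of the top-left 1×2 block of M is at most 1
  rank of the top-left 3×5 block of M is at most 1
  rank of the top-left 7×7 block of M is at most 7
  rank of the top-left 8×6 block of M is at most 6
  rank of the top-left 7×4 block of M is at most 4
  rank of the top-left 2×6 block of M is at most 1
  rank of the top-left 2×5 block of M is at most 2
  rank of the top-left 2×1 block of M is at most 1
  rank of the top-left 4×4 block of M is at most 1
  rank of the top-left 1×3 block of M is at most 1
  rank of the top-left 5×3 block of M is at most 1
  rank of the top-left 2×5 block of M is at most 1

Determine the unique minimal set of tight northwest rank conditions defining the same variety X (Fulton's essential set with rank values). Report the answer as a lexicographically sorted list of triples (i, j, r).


Reconstructing r_w from the 22 given conditions:

  1  1  1  1  1  1  1  1
  1  1  1  1  1  1  2  2
  1  1  1  1  1  2  3  3
  1  1  1  1  2  3  4  4
  1  1  1  2  3  4  5  5
  1  2  2  3  4  5  6  6
  1  2  3  4  5  6  7  7
  1  2  3  4  5  6  7  8

the unique w with this rank table is (1, 7, 6, 5, 4, 2, 3, 8).

ℓ(w)=14; the 4 essential cells (i,j,r):

[(2, 6, 1), (3, 5, 1), (4, 4, 1), (5, 3, 1)]


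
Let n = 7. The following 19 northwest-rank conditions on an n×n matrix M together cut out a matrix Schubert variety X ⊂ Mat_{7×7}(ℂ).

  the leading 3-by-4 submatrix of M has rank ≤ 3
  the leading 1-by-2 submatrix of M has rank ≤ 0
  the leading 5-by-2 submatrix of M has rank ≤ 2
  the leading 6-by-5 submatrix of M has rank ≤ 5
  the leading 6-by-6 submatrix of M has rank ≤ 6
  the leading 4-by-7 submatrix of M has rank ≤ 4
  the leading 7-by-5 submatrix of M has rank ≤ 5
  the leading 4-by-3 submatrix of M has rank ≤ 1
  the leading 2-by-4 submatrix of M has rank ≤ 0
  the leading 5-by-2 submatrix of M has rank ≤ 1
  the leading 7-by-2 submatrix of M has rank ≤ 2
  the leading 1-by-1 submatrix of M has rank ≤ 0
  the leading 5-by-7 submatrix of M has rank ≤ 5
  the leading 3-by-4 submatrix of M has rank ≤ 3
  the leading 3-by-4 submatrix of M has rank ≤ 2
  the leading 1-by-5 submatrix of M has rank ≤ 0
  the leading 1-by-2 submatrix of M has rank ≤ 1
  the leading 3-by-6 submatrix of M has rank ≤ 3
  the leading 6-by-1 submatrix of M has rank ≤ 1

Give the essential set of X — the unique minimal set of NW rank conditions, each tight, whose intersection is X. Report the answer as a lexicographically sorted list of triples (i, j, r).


Reconstructing r_w from the 19 given conditions:

  i=1: 0 | 0 | 0 | 0 | 0 | 1 | 1
  i=2: 0 | 0 | 0 | 0 | 1 | 2 | 2
  i=3: 1 | 1 | 1 | 1 | 2 | 3 | 3
  i=4: 1 | 1 | 1 | 2 | 3 | 4 | 4
  i=5: 1 | 1 | 2 | 3 | 4 | 5 | 5
  i=6: 1 | 2 | 3 | 4 | 5 | 6 | 6
  i=7: 1 | 2 | 3 | 4 | 5 | 6 | 7

reading off 1-entries of Δ²R: w = (6, 5, 1, 4, 3, 2, 7).

4 SE-corners of the 12-cell Rothe diagram give Ess(w):

[(1, 5, 0), (2, 4, 0), (4, 3, 1), (5, 2, 1)]


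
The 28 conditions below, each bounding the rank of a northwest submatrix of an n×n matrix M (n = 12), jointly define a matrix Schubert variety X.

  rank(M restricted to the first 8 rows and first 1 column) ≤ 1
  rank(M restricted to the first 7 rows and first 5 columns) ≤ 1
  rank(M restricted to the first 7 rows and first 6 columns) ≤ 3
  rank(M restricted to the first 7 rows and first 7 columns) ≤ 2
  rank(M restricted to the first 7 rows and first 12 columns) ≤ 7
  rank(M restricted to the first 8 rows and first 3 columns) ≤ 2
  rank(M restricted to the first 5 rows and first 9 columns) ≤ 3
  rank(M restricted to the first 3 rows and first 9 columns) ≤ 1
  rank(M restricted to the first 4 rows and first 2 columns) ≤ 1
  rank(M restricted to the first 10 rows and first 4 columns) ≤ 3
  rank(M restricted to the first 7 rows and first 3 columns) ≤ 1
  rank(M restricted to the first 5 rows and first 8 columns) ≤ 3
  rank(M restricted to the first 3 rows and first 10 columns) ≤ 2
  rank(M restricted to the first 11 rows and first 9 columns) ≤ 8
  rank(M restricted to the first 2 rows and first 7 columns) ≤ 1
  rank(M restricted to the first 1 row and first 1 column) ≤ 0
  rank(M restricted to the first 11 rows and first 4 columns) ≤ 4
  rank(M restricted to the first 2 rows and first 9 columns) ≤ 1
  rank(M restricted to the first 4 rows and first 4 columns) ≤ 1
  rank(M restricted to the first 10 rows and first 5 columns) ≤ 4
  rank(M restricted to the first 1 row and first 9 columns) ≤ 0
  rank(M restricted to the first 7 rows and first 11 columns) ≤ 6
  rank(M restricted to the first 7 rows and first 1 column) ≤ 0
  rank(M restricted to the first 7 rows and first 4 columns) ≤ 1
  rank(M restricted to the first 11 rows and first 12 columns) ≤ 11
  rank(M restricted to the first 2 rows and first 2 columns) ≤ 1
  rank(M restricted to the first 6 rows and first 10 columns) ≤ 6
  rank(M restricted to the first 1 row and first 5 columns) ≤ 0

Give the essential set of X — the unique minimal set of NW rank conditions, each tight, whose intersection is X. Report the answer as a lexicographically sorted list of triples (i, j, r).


Recovering R(i,j) via the rank-extension bound from the 28 conditions:

  0 | 0 | 0 | 0 | 0 | 0 | 0 | 0 | 0 | 1 | 1 | 1
  0 | 1 | 1 | 1 | 1 | 1 | 1 | 1 | 1 | 2 | 2 | 2
  0 | 1 | 1 | 1 | 1 | 1 | 1 | 1 | 1 | 2 | 3 | 3
  0 | 1 | 1 | 1 | 1 | 2 | 2 | 2 | 2 | 3 | 4 | 4
  0 | 1 | 1 | 1 | 1 | 2 | 2 | 3 | 3 | 4 | 5 | 5
  0 | 1 | 1 | 1 | 1 | 2 | 2 | 3 | 4 | 5 | 6 | 6
  0 | 1 | 1 | 1 | 1 | 2 | 2 | 3 | 4 | 5 | 6 | 7
  1 | 2 | 2 | 2 | 2 | 3 | 3 | 4 | 5 | 6 | 7 | 8
  1 | 2 | 3 | 3 | 3 | 4 | 4 | 5 | 6 | 7 | 8 | 9
  1 | 2 | 3 | 3 | 4 | 5 | 5 | 6 | 7 | 8 | 9 | 10
  1 | 2 | 3 | 4 | 5 | 6 | 6 | 7 | 8 | 9 | 10 | 11
  1 | 2 | 3 | 4 | 5 | 6 | 7 | 8 | 9 | 10 | 11 | 12

the unique w with this rank table is (10, 2, 11, 6, 8, 9, 12, 1, 3, 5, 4, 7).

Rothe diagram D(w) (38 cells), 6 SE-corners (essential conditions):

[(1, 9, 0), (3, 9, 1), (7, 1, 0), (7, 5, 1), (7, 7, 2), (10, 4, 3)]


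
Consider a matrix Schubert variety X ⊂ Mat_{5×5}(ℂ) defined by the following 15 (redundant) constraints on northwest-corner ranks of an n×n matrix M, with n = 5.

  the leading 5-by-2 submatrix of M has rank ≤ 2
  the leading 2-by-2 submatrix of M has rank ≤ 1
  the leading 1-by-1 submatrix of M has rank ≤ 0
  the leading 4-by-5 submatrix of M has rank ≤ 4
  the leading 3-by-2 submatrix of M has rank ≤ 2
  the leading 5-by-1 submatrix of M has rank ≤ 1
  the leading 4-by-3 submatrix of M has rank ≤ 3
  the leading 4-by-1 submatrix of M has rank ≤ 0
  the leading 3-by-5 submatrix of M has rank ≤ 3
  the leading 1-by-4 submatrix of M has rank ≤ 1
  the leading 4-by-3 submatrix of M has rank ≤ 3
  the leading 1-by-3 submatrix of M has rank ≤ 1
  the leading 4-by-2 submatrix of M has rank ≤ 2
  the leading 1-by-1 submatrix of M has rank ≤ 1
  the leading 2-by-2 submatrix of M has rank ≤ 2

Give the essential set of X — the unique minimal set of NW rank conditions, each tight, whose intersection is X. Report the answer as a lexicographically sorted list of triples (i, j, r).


Rank table r_w(5×5) implied by the 15 constraints:

  0, 1, 1, 1, 1
  0, 1, 2, 2, 2
  0, 1, 2, 3, 3
  0, 1, 2, 3, 4
  1, 2, 3, 4, 5

giving w = (2, 3, 4, 5, 1) via Δ²R.

|D(w)|=4, |Ess(w)|=1:

[(4, 1, 0)]


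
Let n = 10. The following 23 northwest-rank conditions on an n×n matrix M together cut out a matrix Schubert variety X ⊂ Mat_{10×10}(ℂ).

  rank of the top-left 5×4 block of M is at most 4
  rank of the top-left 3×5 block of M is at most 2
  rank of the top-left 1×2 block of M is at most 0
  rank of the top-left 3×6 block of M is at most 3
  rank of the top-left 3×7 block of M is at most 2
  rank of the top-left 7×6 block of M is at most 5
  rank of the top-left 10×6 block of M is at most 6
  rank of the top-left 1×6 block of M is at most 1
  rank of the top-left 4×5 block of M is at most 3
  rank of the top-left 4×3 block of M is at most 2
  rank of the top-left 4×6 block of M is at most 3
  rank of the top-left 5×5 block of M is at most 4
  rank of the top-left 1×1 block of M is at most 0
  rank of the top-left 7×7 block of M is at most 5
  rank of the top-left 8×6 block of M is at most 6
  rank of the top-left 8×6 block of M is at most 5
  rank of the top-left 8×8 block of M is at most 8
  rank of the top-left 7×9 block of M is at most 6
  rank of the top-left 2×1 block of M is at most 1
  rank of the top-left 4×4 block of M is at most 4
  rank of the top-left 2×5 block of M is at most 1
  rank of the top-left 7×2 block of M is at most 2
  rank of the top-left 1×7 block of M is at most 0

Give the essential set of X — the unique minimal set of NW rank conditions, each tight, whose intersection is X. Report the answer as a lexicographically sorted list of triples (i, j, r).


Reconstructing r_w from the 23 given conditions:

  R[1]: 0 0 0 0 0 0 0 1 1 1
  R[2]: 1 1 1 1 1 1 1 2 2 2
  R[3]: 1 2 2 2 2 2 2 3 3 3
  R[4]: 1 2 2 3 3 3 3 4 4 4
  R[5]: 1 2 3 4 4 4 4 5 5 5
  R[6]: 1 2 3 4 5 5 5 6 6 6
  R[7]: 1 2 3 4 5 5 5 6 6 7
  R[8]: 1 2 3 4 5 5 6 7 7 8
  R[9]: 1 2 3 4 5 6 7 8 8 9
  R[10]: 1 2 3 4 5 6 7 8 9 10

reading off 1-entries of Δ²R: w = (8, 1, 2, 4, 3, 5, 10, 7, 6, 9).

D(w) has 12 cells with 5 SE-corners; essential set:

[(1, 7, 0), (4, 3, 2), (7, 7, 5), (7, 9, 6), (8, 6, 5)]


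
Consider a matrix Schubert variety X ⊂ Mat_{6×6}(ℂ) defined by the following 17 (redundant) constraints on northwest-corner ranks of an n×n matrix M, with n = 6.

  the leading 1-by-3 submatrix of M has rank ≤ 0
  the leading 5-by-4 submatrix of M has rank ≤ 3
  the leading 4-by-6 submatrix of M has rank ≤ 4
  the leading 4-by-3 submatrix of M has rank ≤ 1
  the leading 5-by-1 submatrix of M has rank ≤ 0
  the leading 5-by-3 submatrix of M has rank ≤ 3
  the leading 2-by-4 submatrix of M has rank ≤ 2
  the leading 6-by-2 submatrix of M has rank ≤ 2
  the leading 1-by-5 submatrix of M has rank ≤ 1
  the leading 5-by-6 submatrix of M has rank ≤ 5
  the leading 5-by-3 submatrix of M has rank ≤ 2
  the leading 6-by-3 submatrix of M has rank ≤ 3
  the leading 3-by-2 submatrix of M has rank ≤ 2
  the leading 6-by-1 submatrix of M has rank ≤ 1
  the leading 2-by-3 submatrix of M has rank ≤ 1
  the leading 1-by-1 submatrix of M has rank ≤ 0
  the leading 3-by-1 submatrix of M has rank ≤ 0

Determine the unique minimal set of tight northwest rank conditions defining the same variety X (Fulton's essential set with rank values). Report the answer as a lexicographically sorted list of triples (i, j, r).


Rank table r_w(6×6) implied by the 17 constraints:

  0 0 0 1 1 1
  0 1 1 2 2 2
  0 1 1 2 3 3
  0 1 1 2 3 4
  0 1 2 3 4 5
  1 2 3 4 5 6

so w = (4, 2, 5, 6, 3, 1).

Rothe diagram D(w) (9 cells), 3 SE-corners (essential conditions):

[(1, 3, 0), (4, 3, 1), (5, 1, 0)]


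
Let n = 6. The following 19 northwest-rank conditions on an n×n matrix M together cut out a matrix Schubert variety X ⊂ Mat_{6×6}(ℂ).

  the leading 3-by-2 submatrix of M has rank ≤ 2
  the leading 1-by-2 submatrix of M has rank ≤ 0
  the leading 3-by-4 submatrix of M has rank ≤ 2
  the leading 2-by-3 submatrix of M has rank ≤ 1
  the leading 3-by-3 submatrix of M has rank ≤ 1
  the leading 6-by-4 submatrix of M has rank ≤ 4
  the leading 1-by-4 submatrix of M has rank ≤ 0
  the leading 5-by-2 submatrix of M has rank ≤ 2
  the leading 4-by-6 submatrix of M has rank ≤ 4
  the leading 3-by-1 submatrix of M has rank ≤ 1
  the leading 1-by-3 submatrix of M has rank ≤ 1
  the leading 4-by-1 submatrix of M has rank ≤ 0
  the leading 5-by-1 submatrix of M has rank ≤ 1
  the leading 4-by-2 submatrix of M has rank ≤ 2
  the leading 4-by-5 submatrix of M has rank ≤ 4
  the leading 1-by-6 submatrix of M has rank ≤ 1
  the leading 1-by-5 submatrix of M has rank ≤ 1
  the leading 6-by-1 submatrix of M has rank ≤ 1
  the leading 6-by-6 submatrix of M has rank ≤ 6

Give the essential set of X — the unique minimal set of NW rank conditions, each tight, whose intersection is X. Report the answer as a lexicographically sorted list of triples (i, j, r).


Reconstructing r_w from the 19 given conditions:

  R[1]: 0 0 0 0 1 1
  R[2]: 0 1 1 1 2 2
  R[3]: 0 1 1 2 3 3
  R[4]: 0 1 2 3 4 4
  R[5]: 1 2 3 4 5 5
  R[6]: 1 2 3 4 5 6

giving w = (5, 2, 4, 3, 1, 6) via Δ²R.

Fulton essential set (3 of the 8 Rothe cells):

[(1, 4, 0), (3, 3, 1), (4, 1, 0)]


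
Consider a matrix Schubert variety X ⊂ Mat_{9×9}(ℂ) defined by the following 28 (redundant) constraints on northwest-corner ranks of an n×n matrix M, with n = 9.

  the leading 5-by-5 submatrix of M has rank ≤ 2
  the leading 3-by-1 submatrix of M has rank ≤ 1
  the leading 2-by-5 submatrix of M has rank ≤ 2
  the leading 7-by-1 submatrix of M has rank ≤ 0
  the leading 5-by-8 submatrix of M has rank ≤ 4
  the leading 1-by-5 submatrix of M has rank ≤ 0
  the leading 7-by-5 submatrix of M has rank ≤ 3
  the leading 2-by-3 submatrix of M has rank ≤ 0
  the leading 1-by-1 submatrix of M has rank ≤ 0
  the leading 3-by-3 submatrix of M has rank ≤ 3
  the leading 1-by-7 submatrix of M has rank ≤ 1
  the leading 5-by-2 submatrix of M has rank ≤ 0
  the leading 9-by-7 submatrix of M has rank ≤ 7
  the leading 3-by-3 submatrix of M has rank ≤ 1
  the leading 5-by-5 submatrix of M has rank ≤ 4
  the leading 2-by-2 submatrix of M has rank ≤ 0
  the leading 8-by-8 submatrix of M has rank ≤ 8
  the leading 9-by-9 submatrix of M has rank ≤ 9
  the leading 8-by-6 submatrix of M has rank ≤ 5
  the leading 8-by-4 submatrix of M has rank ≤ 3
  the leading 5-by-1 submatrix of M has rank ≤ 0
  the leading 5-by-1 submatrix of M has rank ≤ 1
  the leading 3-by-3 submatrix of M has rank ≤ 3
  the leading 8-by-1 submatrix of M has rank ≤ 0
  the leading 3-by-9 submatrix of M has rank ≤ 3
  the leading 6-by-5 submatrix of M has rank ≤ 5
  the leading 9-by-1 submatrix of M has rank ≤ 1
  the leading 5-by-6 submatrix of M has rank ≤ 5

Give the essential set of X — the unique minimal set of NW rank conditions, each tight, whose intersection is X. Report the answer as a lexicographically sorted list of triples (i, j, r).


Propagating the 28 rank bounds to every northwest block:

  R[1]: 0 0 0 0 0 1 1 1 1
  R[2]: 0 0 0 1 1 2 2 2 2
  R[3]: 0 0 1 2 2 3 3 3 3
  R[4]: 0 0 1 2 2 3 4 4 4
  R[5]: 0 0 1 2 2 3 4 4 5
  R[6]: 0 1 2 3 3 4 5 5 6
  R[7]: 0 1 2 3 3 4 5 6 7
  R[8]: 0 1 2 3 4 5 6 7 8
  R[9]: 1 2 3 4 5 6 7 8 9

so w = (6, 4, 3, 7, 9, 2, 8, 5, 1).

Rothe diagram D(w) (21 cells), 7 SE-corners (essential conditions):

[(1, 5, 0), (2, 3, 0), (5, 2, 0), (5, 5, 2), (5, 8, 4), (7, 5, 3), (8, 1, 0)]


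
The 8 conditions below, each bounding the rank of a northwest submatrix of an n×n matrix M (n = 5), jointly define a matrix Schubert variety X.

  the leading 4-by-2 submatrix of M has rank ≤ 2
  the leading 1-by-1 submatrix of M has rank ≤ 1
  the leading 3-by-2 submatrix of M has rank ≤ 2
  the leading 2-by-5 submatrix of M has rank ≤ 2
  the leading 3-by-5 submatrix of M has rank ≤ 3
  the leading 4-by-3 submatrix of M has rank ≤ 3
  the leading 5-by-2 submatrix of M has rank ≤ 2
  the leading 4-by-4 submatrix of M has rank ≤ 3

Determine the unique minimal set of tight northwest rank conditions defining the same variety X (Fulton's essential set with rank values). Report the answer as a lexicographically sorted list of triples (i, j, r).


Computing R[i][j] = min implied NW-rank bound (n=5, 8 conditions):

  i=1: 1  1  1  1  1
  i=2: 1  2  2  2  2
  i=3: 1  2  3  3  3
  i=4: 1  2  3  3  4
  i=5: 1  2  3  4  5

second differences of R give the permutation w = (1, 2, 3, 5, 4).

|D(w)|=1, |Ess(w)|=1:

[(4, 4, 3)]
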